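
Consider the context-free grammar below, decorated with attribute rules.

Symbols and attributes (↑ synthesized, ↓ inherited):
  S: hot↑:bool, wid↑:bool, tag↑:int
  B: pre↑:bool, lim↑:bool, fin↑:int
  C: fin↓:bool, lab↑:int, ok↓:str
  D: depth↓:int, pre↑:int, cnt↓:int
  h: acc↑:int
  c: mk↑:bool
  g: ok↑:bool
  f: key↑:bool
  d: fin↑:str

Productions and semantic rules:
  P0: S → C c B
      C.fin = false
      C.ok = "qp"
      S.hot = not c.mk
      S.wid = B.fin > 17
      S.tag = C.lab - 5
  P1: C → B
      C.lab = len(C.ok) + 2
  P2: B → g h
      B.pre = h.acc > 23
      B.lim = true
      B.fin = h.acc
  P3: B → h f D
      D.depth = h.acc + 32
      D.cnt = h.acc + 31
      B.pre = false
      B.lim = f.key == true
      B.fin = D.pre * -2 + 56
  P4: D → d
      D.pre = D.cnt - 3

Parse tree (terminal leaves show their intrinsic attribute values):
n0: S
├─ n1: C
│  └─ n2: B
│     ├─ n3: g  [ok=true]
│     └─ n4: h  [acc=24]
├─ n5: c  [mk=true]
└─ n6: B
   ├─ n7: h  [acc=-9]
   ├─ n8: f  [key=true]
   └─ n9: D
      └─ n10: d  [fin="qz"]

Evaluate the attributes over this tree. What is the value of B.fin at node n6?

1. n1.fin = false  [false]
2. n1.ok = "qp"  ["qp"]
3. n3.ok = true  [terminal]
4. n4.acc = 24  [terminal]
5. n2.pre = true  [h.acc > 23]
6. n2.lim = true  [true]
7. n2.fin = 24  [h.acc]
8. n1.lab = 4  [len(C.ok) + 2]
9. n5.mk = true  [terminal]
10. n7.acc = -9  [terminal]
11. n8.key = true  [terminal]
12. n9.depth = 23  [h.acc + 32]
13. n9.cnt = 22  [h.acc + 31]
14. n10.fin = "qz"  [terminal]
15. n9.pre = 19  [D.cnt - 3]
16. n6.pre = false  [false]
17. n6.lim = true  [f.key == true]
18. n6.fin = 18  [D.pre * -2 + 56]
19. n0.hot = false  [not c.mk]
20. n0.wid = true  [B.fin > 17]
21. n0.tag = -1  [C.lab - 5]

18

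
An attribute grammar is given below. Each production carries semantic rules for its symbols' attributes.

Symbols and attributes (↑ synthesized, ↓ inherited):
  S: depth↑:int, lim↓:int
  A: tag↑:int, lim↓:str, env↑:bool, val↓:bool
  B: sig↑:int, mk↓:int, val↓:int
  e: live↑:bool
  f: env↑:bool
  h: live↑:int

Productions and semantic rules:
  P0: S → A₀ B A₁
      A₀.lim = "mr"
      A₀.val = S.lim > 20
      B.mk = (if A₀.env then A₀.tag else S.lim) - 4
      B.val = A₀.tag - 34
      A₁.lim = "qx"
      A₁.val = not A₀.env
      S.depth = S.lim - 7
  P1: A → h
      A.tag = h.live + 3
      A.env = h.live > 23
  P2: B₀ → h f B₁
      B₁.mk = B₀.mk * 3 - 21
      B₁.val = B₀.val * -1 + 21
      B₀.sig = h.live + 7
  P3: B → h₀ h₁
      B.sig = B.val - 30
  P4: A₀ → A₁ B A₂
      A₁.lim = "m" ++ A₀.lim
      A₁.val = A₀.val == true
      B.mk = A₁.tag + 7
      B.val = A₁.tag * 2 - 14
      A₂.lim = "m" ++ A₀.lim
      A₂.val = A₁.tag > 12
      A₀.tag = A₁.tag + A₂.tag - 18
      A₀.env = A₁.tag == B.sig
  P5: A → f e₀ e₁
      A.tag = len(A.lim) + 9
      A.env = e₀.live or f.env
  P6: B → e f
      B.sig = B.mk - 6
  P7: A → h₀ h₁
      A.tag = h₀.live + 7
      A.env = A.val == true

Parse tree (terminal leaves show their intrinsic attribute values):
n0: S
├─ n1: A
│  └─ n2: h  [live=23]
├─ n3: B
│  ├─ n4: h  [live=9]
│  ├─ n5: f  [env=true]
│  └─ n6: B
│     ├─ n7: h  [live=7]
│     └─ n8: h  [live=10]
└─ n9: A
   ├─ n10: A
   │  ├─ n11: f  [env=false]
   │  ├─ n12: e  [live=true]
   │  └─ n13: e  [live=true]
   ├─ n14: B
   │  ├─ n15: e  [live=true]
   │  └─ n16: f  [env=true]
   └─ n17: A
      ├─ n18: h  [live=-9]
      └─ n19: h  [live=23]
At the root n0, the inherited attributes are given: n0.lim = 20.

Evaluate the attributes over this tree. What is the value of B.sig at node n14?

1. n0.lim = 20  [given at root]
2. n1.lim = "mr"  ["mr"]
3. n1.val = false  [S.lim > 20]
4. n2.live = 23  [terminal]
5. n1.tag = 26  [h.live + 3]
6. n1.env = false  [h.live > 23]
7. n3.mk = 16  [(if A₀.env then A₀.tag else S.lim) - 4]
8. n3.val = -8  [A₀.tag - 34]
9. n4.live = 9  [terminal]
10. n5.env = true  [terminal]
11. n6.mk = 27  [B₀.mk * 3 - 21]
12. n6.val = 29  [B₀.val * -1 + 21]
13. n7.live = 7  [terminal]
14. n8.live = 10  [terminal]
15. n6.sig = -1  [B.val - 30]
16. n3.sig = 16  [h.live + 7]
17. n9.lim = "qx"  ["qx"]
18. n9.val = true  [not A₀.env]
19. n10.lim = "mqx"  ["m" ++ A₀.lim]
20. n10.val = true  [A₀.val == true]
21. n11.env = false  [terminal]
22. n12.live = true  [terminal]
23. n13.live = true  [terminal]
24. n10.tag = 12  [len(A.lim) + 9]
25. n10.env = true  [e₀.live or f.env]
26. n14.mk = 19  [A₁.tag + 7]
27. n14.val = 10  [A₁.tag * 2 - 14]
28. n15.live = true  [terminal]
29. n16.env = true  [terminal]
30. n14.sig = 13  [B.mk - 6]
31. n17.lim = "mqx"  ["m" ++ A₀.lim]
32. n17.val = false  [A₁.tag > 12]
33. n18.live = -9  [terminal]
34. n19.live = 23  [terminal]
35. n17.tag = -2  [h₀.live + 7]
36. n17.env = false  [A.val == true]
37. n9.tag = -8  [A₁.tag + A₂.tag - 18]
38. n9.env = false  [A₁.tag == B.sig]
39. n0.depth = 13  [S.lim - 7]

13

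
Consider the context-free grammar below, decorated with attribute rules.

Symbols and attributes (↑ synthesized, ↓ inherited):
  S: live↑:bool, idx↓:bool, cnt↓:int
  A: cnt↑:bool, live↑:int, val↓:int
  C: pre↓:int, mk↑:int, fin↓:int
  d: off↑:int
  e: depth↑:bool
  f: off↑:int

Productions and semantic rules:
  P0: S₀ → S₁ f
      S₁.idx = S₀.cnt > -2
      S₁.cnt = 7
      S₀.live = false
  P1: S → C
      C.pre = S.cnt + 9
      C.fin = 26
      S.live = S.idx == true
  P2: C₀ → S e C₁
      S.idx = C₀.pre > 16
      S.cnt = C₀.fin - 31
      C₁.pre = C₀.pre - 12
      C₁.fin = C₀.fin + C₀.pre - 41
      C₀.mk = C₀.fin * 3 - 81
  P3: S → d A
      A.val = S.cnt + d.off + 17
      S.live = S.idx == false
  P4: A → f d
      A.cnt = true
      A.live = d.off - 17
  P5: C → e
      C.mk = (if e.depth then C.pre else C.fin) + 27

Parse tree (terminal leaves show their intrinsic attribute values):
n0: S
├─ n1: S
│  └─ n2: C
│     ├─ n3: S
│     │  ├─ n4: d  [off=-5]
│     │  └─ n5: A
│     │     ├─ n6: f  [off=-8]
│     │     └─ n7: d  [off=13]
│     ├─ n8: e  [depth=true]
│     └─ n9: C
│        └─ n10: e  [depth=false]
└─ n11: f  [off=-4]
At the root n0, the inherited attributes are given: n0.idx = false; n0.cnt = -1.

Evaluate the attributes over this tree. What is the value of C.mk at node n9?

28

1. n0.idx = false  [given at root]
2. n0.cnt = -1  [given at root]
3. n1.idx = true  [S₀.cnt > -2]
4. n1.cnt = 7  [7]
5. n2.pre = 16  [S.cnt + 9]
6. n2.fin = 26  [26]
7. n3.idx = false  [C₀.pre > 16]
8. n3.cnt = -5  [C₀.fin - 31]
9. n4.off = -5  [terminal]
10. n5.val = 7  [S.cnt + d.off + 17]
11. n6.off = -8  [terminal]
12. n7.off = 13  [terminal]
13. n5.cnt = true  [true]
14. n5.live = -4  [d.off - 17]
15. n3.live = true  [S.idx == false]
16. n8.depth = true  [terminal]
17. n9.pre = 4  [C₀.pre - 12]
18. n9.fin = 1  [C₀.fin + C₀.pre - 41]
19. n10.depth = false  [terminal]
20. n9.mk = 28  [(if e.depth then C.pre else C.fin) + 27]
21. n2.mk = -3  [C₀.fin * 3 - 81]
22. n1.live = true  [S.idx == true]
23. n11.off = -4  [terminal]
24. n0.live = false  [false]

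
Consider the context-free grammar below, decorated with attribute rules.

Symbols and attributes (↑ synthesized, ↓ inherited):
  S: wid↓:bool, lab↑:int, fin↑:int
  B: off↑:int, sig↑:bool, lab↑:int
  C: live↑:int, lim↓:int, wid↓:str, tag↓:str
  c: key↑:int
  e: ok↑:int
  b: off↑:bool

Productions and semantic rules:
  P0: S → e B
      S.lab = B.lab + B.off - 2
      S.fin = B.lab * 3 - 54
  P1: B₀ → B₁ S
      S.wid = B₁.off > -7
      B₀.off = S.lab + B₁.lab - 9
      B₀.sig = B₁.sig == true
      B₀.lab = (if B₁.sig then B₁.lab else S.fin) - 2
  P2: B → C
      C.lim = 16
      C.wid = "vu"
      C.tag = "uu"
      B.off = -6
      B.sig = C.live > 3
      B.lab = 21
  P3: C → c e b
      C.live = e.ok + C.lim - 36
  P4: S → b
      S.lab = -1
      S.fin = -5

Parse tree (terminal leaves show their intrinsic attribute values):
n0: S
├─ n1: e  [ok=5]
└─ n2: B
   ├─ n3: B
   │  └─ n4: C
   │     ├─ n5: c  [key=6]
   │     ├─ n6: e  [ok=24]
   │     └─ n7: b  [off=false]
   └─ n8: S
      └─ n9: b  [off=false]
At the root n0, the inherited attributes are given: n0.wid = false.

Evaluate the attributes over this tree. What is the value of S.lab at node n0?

1. n0.wid = false  [given at root]
2. n1.ok = 5  [terminal]
3. n4.lim = 16  [16]
4. n4.wid = "vu"  ["vu"]
5. n4.tag = "uu"  ["uu"]
6. n5.key = 6  [terminal]
7. n6.ok = 24  [terminal]
8. n7.off = false  [terminal]
9. n4.live = 4  [e.ok + C.lim - 36]
10. n3.off = -6  [-6]
11. n3.sig = true  [C.live > 3]
12. n3.lab = 21  [21]
13. n8.wid = true  [B₁.off > -7]
14. n9.off = false  [terminal]
15. n8.lab = -1  [-1]
16. n8.fin = -5  [-5]
17. n2.off = 11  [S.lab + B₁.lab - 9]
18. n2.sig = true  [B₁.sig == true]
19. n2.lab = 19  [(if B₁.sig then B₁.lab else S.fin) - 2]
20. n0.lab = 28  [B.lab + B.off - 2]
21. n0.fin = 3  [B.lab * 3 - 54]

28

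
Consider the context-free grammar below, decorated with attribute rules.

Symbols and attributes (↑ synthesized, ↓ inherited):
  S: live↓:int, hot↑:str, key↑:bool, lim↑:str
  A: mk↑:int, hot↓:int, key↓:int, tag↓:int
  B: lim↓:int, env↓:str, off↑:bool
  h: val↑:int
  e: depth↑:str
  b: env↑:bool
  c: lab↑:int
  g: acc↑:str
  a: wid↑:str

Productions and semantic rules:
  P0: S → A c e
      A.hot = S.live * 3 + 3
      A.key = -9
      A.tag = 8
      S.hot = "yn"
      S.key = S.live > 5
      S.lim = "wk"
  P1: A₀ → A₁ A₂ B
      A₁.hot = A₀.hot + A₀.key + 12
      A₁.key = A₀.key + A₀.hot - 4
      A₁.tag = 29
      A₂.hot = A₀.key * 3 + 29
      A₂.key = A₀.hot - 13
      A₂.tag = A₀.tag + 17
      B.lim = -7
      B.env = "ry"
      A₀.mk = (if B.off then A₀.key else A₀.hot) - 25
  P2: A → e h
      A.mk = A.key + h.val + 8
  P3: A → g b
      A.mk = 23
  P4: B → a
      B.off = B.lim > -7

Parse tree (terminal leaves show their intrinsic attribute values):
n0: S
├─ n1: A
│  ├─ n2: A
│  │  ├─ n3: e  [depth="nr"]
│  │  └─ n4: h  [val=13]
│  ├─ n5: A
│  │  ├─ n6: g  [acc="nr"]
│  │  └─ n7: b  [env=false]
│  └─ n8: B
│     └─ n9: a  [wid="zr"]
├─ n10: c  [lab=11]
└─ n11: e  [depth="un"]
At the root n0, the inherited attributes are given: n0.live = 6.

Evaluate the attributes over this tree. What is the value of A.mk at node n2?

1. n0.live = 6  [given at root]
2. n1.hot = 21  [S.live * 3 + 3]
3. n1.key = -9  [-9]
4. n1.tag = 8  [8]
5. n2.hot = 24  [A₀.hot + A₀.key + 12]
6. n2.key = 8  [A₀.key + A₀.hot - 4]
7. n2.tag = 29  [29]
8. n3.depth = "nr"  [terminal]
9. n4.val = 13  [terminal]
10. n2.mk = 29  [A.key + h.val + 8]
11. n5.hot = 2  [A₀.key * 3 + 29]
12. n5.key = 8  [A₀.hot - 13]
13. n5.tag = 25  [A₀.tag + 17]
14. n6.acc = "nr"  [terminal]
15. n7.env = false  [terminal]
16. n5.mk = 23  [23]
17. n8.lim = -7  [-7]
18. n8.env = "ry"  ["ry"]
19. n9.wid = "zr"  [terminal]
20. n8.off = false  [B.lim > -7]
21. n1.mk = -4  [(if B.off then A₀.key else A₀.hot) - 25]
22. n10.lab = 11  [terminal]
23. n11.depth = "un"  [terminal]
24. n0.hot = "yn"  ["yn"]
25. n0.key = true  [S.live > 5]
26. n0.lim = "wk"  ["wk"]

29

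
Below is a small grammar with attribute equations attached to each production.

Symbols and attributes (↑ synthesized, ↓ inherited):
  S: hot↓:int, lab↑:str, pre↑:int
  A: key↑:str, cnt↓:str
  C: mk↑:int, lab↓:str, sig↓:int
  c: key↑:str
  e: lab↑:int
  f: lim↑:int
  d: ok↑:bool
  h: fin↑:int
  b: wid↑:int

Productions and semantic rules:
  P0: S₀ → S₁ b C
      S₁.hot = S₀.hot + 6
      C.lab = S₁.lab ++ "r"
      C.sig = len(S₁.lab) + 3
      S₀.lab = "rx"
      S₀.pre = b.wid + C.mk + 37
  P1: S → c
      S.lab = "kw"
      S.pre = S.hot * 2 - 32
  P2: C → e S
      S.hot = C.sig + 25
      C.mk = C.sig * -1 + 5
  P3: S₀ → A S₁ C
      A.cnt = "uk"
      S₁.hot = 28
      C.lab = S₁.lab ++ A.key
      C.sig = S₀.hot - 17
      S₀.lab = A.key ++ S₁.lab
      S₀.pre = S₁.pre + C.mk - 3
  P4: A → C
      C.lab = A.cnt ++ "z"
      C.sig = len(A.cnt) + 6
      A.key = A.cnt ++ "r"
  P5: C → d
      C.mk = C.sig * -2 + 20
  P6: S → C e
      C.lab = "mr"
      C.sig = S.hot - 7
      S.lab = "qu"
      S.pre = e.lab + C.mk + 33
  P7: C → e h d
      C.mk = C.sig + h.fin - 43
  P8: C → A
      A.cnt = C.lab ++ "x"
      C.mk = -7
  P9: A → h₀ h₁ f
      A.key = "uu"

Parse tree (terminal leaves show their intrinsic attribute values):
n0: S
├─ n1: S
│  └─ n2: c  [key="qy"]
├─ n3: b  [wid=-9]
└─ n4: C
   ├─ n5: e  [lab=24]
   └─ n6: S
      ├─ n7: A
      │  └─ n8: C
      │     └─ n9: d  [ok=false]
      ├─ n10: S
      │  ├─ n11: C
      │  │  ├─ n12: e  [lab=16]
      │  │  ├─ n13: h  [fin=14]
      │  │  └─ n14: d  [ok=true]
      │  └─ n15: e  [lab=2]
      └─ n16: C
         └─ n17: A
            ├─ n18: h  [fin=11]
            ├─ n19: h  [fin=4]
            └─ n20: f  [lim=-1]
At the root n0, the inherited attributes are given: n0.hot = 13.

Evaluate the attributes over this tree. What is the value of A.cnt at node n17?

"quukrx"

1. n0.hot = 13  [given at root]
2. n1.hot = 19  [S₀.hot + 6]
3. n2.key = "qy"  [terminal]
4. n1.lab = "kw"  ["kw"]
5. n1.pre = 6  [S.hot * 2 - 32]
6. n3.wid = -9  [terminal]
7. n4.lab = "kwr"  [S₁.lab ++ "r"]
8. n4.sig = 5  [len(S₁.lab) + 3]
9. n5.lab = 24  [terminal]
10. n6.hot = 30  [C.sig + 25]
11. n7.cnt = "uk"  ["uk"]
12. n8.lab = "ukz"  [A.cnt ++ "z"]
13. n8.sig = 8  [len(A.cnt) + 6]
14. n9.ok = false  [terminal]
15. n8.mk = 4  [C.sig * -2 + 20]
16. n7.key = "ukr"  [A.cnt ++ "r"]
17. n10.hot = 28  [28]
18. n11.lab = "mr"  ["mr"]
19. n11.sig = 21  [S.hot - 7]
20. n12.lab = 16  [terminal]
21. n13.fin = 14  [terminal]
22. n14.ok = true  [terminal]
23. n11.mk = -8  [C.sig + h.fin - 43]
24. n15.lab = 2  [terminal]
25. n10.lab = "qu"  ["qu"]
26. n10.pre = 27  [e.lab + C.mk + 33]
27. n16.lab = "quukr"  [S₁.lab ++ A.key]
28. n16.sig = 13  [S₀.hot - 17]
29. n17.cnt = "quukrx"  [C.lab ++ "x"]
30. n18.fin = 11  [terminal]
31. n19.fin = 4  [terminal]
32. n20.lim = -1  [terminal]
33. n17.key = "uu"  ["uu"]
34. n16.mk = -7  [-7]
35. n6.lab = "ukrqu"  [A.key ++ S₁.lab]
36. n6.pre = 17  [S₁.pre + C.mk - 3]
37. n4.mk = 0  [C.sig * -1 + 5]
38. n0.lab = "rx"  ["rx"]
39. n0.pre = 28  [b.wid + C.mk + 37]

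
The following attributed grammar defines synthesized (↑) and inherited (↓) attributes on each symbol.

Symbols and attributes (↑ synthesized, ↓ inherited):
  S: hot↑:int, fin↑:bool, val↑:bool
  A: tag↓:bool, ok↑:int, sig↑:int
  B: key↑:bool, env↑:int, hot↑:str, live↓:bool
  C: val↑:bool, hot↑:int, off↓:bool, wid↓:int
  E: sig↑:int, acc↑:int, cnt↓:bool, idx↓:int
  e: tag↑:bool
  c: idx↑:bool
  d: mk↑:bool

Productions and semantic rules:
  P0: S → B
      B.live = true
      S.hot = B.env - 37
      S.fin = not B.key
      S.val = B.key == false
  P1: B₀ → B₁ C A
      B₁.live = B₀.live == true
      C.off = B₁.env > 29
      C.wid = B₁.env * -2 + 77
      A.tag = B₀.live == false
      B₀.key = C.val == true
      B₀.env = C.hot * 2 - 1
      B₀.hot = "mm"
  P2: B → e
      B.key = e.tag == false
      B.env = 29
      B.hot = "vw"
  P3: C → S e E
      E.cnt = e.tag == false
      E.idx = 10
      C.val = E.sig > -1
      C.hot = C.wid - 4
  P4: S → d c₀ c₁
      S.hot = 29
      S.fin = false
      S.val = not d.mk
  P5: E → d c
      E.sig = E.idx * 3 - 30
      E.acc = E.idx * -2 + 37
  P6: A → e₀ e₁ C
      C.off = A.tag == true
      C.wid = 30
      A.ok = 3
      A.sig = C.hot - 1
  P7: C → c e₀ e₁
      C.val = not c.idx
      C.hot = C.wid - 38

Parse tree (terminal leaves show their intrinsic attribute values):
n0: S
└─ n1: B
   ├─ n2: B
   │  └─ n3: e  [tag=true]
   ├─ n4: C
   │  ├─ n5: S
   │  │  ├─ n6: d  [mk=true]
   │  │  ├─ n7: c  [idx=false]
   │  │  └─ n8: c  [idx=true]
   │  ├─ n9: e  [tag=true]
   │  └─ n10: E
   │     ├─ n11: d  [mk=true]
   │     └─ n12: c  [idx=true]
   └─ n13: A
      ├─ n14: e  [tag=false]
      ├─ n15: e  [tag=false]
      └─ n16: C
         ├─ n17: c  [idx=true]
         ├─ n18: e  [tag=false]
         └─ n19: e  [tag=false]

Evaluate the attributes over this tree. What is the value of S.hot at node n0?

-8

1. n1.live = true  [true]
2. n2.live = true  [B₀.live == true]
3. n3.tag = true  [terminal]
4. n2.key = false  [e.tag == false]
5. n2.env = 29  [29]
6. n2.hot = "vw"  ["vw"]
7. n4.off = false  [B₁.env > 29]
8. n4.wid = 19  [B₁.env * -2 + 77]
9. n6.mk = true  [terminal]
10. n7.idx = false  [terminal]
11. n8.idx = true  [terminal]
12. n5.hot = 29  [29]
13. n5.fin = false  [false]
14. n5.val = false  [not d.mk]
15. n9.tag = true  [terminal]
16. n10.cnt = false  [e.tag == false]
17. n10.idx = 10  [10]
18. n11.mk = true  [terminal]
19. n12.idx = true  [terminal]
20. n10.sig = 0  [E.idx * 3 - 30]
21. n10.acc = 17  [E.idx * -2 + 37]
22. n4.val = true  [E.sig > -1]
23. n4.hot = 15  [C.wid - 4]
24. n13.tag = false  [B₀.live == false]
25. n14.tag = false  [terminal]
26. n15.tag = false  [terminal]
27. n16.off = false  [A.tag == true]
28. n16.wid = 30  [30]
29. n17.idx = true  [terminal]
30. n18.tag = false  [terminal]
31. n19.tag = false  [terminal]
32. n16.val = false  [not c.idx]
33. n16.hot = -8  [C.wid - 38]
34. n13.ok = 3  [3]
35. n13.sig = -9  [C.hot - 1]
36. n1.key = true  [C.val == true]
37. n1.env = 29  [C.hot * 2 - 1]
38. n1.hot = "mm"  ["mm"]
39. n0.hot = -8  [B.env - 37]
40. n0.fin = false  [not B.key]
41. n0.val = false  [B.key == false]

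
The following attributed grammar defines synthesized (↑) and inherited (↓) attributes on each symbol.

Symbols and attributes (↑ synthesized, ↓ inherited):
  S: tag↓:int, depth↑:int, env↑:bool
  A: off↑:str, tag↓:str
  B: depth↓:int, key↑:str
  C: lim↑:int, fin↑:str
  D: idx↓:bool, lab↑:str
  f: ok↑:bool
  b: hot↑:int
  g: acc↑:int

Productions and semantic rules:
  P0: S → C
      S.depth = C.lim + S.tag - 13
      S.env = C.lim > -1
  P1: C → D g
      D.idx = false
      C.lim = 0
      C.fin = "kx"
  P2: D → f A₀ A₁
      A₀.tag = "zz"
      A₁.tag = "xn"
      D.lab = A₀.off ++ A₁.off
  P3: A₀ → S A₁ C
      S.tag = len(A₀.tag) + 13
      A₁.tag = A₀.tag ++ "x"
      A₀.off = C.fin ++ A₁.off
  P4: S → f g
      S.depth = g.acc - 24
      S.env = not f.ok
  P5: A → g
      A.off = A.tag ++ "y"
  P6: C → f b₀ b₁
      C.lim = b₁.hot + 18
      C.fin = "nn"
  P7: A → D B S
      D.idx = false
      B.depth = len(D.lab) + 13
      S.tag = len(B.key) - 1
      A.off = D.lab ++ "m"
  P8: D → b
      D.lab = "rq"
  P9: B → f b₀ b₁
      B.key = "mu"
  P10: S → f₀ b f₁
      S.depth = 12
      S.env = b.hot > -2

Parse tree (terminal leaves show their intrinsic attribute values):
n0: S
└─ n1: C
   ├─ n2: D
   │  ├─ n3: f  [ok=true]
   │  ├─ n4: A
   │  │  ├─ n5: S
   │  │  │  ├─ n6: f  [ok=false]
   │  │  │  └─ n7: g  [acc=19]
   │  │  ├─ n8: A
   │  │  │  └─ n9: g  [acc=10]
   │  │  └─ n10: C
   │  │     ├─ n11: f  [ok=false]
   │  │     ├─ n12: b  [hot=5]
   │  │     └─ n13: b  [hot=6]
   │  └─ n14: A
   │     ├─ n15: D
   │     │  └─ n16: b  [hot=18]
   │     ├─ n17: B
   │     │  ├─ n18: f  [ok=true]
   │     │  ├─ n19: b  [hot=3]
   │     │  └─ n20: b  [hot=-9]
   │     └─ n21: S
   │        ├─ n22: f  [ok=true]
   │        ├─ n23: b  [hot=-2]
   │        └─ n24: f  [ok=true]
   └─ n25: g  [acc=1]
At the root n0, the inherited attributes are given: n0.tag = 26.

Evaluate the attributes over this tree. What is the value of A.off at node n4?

"nnzzxy"

1. n0.tag = 26  [given at root]
2. n2.idx = false  [false]
3. n3.ok = true  [terminal]
4. n4.tag = "zz"  ["zz"]
5. n5.tag = 15  [len(A₀.tag) + 13]
6. n6.ok = false  [terminal]
7. n7.acc = 19  [terminal]
8. n5.depth = -5  [g.acc - 24]
9. n5.env = true  [not f.ok]
10. n8.tag = "zzx"  [A₀.tag ++ "x"]
11. n9.acc = 10  [terminal]
12. n8.off = "zzxy"  [A.tag ++ "y"]
13. n11.ok = false  [terminal]
14. n12.hot = 5  [terminal]
15. n13.hot = 6  [terminal]
16. n10.lim = 24  [b₁.hot + 18]
17. n10.fin = "nn"  ["nn"]
18. n4.off = "nnzzxy"  [C.fin ++ A₁.off]
19. n14.tag = "xn"  ["xn"]
20. n15.idx = false  [false]
21. n16.hot = 18  [terminal]
22. n15.lab = "rq"  ["rq"]
23. n17.depth = 15  [len(D.lab) + 13]
24. n18.ok = true  [terminal]
25. n19.hot = 3  [terminal]
26. n20.hot = -9  [terminal]
27. n17.key = "mu"  ["mu"]
28. n21.tag = 1  [len(B.key) - 1]
29. n22.ok = true  [terminal]
30. n23.hot = -2  [terminal]
31. n24.ok = true  [terminal]
32. n21.depth = 12  [12]
33. n21.env = false  [b.hot > -2]
34. n14.off = "rqm"  [D.lab ++ "m"]
35. n2.lab = "nnzzxyrqm"  [A₀.off ++ A₁.off]
36. n25.acc = 1  [terminal]
37. n1.lim = 0  [0]
38. n1.fin = "kx"  ["kx"]
39. n0.depth = 13  [C.lim + S.tag - 13]
40. n0.env = true  [C.lim > -1]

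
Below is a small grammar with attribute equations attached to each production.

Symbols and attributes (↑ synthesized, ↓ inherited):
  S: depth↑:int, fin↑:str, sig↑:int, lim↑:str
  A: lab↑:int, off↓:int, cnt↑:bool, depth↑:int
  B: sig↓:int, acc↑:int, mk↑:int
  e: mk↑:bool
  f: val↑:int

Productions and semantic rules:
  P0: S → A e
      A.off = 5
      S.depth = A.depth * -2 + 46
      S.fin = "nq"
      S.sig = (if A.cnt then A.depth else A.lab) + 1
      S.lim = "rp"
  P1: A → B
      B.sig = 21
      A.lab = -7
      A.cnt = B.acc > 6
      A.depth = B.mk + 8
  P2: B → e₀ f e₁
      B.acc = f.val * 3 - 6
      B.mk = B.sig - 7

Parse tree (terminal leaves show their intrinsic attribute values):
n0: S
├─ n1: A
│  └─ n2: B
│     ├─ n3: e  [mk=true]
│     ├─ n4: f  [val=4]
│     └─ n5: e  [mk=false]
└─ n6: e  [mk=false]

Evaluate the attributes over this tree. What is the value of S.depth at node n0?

1. n1.off = 5  [5]
2. n2.sig = 21  [21]
3. n3.mk = true  [terminal]
4. n4.val = 4  [terminal]
5. n5.mk = false  [terminal]
6. n2.acc = 6  [f.val * 3 - 6]
7. n2.mk = 14  [B.sig - 7]
8. n1.lab = -7  [-7]
9. n1.cnt = false  [B.acc > 6]
10. n1.depth = 22  [B.mk + 8]
11. n6.mk = false  [terminal]
12. n0.depth = 2  [A.depth * -2 + 46]
13. n0.fin = "nq"  ["nq"]
14. n0.sig = -6  [(if A.cnt then A.depth else A.lab) + 1]
15. n0.lim = "rp"  ["rp"]

2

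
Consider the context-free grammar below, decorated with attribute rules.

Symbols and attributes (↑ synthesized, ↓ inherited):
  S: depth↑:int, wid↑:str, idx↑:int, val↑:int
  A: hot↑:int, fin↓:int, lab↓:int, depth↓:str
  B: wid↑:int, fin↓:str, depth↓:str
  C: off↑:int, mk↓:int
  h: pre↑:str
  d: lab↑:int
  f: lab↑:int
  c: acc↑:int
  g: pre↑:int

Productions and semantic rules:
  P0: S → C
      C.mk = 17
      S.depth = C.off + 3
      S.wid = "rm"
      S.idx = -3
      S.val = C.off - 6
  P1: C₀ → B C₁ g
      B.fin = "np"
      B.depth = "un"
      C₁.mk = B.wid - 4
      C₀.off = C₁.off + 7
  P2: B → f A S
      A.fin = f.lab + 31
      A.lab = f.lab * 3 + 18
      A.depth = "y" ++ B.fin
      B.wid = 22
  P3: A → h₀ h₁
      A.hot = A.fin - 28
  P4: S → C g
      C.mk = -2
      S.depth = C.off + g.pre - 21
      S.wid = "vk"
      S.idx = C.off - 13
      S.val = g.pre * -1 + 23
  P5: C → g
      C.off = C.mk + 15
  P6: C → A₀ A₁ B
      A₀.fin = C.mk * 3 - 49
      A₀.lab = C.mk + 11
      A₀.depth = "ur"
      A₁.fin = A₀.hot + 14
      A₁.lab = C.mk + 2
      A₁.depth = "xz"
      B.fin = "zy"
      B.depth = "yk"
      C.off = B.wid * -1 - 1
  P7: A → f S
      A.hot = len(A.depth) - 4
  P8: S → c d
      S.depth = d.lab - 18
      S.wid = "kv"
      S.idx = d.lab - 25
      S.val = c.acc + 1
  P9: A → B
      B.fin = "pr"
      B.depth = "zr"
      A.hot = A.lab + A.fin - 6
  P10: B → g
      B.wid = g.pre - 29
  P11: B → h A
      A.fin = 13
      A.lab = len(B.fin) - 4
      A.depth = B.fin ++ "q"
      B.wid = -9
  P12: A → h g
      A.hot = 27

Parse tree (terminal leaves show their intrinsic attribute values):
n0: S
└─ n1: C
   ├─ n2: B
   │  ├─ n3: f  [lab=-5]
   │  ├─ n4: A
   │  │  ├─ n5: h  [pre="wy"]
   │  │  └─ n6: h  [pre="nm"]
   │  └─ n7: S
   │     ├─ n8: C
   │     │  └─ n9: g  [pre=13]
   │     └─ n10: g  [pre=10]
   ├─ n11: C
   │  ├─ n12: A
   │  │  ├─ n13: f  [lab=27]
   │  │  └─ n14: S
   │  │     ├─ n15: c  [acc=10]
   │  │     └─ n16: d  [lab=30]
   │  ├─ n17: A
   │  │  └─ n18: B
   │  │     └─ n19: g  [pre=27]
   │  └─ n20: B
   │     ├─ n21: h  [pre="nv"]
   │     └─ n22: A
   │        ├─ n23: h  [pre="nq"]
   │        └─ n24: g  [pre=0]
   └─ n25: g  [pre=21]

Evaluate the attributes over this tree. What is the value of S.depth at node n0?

1. n1.mk = 17  [17]
2. n2.fin = "np"  ["np"]
3. n2.depth = "un"  ["un"]
4. n3.lab = -5  [terminal]
5. n4.fin = 26  [f.lab + 31]
6. n4.lab = 3  [f.lab * 3 + 18]
7. n4.depth = "ynp"  ["y" ++ B.fin]
8. n5.pre = "wy"  [terminal]
9. n6.pre = "nm"  [terminal]
10. n4.hot = -2  [A.fin - 28]
11. n8.mk = -2  [-2]
12. n9.pre = 13  [terminal]
13. n8.off = 13  [C.mk + 15]
14. n10.pre = 10  [terminal]
15. n7.depth = 2  [C.off + g.pre - 21]
16. n7.wid = "vk"  ["vk"]
17. n7.idx = 0  [C.off - 13]
18. n7.val = 13  [g.pre * -1 + 23]
19. n2.wid = 22  [22]
20. n11.mk = 18  [B.wid - 4]
21. n12.fin = 5  [C.mk * 3 - 49]
22. n12.lab = 29  [C.mk + 11]
23. n12.depth = "ur"  ["ur"]
24. n13.lab = 27  [terminal]
25. n15.acc = 10  [terminal]
26. n16.lab = 30  [terminal]
27. n14.depth = 12  [d.lab - 18]
28. n14.wid = "kv"  ["kv"]
29. n14.idx = 5  [d.lab - 25]
30. n14.val = 11  [c.acc + 1]
31. n12.hot = -2  [len(A.depth) - 4]
32. n17.fin = 12  [A₀.hot + 14]
33. n17.lab = 20  [C.mk + 2]
34. n17.depth = "xz"  ["xz"]
35. n18.fin = "pr"  ["pr"]
36. n18.depth = "zr"  ["zr"]
37. n19.pre = 27  [terminal]
38. n18.wid = -2  [g.pre - 29]
39. n17.hot = 26  [A.lab + A.fin - 6]
40. n20.fin = "zy"  ["zy"]
41. n20.depth = "yk"  ["yk"]
42. n21.pre = "nv"  [terminal]
43. n22.fin = 13  [13]
44. n22.lab = -2  [len(B.fin) - 4]
45. n22.depth = "zyq"  [B.fin ++ "q"]
46. n23.pre = "nq"  [terminal]
47. n24.pre = 0  [terminal]
48. n22.hot = 27  [27]
49. n20.wid = -9  [-9]
50. n11.off = 8  [B.wid * -1 - 1]
51. n25.pre = 21  [terminal]
52. n1.off = 15  [C₁.off + 7]
53. n0.depth = 18  [C.off + 3]
54. n0.wid = "rm"  ["rm"]
55. n0.idx = -3  [-3]
56. n0.val = 9  [C.off - 6]

18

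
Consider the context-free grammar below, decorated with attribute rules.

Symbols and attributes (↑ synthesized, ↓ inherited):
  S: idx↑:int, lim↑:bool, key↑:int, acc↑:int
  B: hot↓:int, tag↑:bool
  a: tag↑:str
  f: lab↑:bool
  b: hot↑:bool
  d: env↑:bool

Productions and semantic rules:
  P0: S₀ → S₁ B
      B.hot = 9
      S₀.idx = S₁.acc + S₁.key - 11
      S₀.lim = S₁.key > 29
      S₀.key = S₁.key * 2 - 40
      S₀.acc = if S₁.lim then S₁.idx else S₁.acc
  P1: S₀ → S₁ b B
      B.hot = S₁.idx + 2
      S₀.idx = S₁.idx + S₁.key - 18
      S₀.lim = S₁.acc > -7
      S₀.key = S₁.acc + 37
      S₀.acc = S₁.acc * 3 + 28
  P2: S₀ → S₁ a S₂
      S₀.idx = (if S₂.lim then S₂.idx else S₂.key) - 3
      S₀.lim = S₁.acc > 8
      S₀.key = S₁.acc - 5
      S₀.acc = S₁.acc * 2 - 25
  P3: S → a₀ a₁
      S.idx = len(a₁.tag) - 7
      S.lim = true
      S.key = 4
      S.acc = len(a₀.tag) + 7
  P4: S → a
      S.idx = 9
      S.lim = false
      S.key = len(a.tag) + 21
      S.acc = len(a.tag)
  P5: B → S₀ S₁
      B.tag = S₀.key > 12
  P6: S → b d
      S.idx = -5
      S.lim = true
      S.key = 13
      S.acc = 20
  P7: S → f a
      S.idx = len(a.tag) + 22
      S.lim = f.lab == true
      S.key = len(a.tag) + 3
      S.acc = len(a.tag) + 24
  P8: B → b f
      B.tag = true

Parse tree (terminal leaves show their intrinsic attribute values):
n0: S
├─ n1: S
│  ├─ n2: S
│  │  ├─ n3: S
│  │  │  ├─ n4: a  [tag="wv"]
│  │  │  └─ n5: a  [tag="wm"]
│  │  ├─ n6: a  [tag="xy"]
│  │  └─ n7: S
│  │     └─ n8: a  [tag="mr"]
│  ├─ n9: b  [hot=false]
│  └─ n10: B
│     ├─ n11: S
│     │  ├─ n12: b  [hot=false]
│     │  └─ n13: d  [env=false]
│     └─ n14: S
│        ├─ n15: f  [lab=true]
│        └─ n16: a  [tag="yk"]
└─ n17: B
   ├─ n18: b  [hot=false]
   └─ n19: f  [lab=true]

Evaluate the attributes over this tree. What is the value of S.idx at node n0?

26

1. n4.tag = "wv"  [terminal]
2. n5.tag = "wm"  [terminal]
3. n3.idx = -5  [len(a₁.tag) - 7]
4. n3.lim = true  [true]
5. n3.key = 4  [4]
6. n3.acc = 9  [len(a₀.tag) + 7]
7. n6.tag = "xy"  [terminal]
8. n8.tag = "mr"  [terminal]
9. n7.idx = 9  [9]
10. n7.lim = false  [false]
11. n7.key = 23  [len(a.tag) + 21]
12. n7.acc = 2  [len(a.tag)]
13. n2.idx = 20  [(if S₂.lim then S₂.idx else S₂.key) - 3]
14. n2.lim = true  [S₁.acc > 8]
15. n2.key = 4  [S₁.acc - 5]
16. n2.acc = -7  [S₁.acc * 2 - 25]
17. n9.hot = false  [terminal]
18. n10.hot = 22  [S₁.idx + 2]
19. n12.hot = false  [terminal]
20. n13.env = false  [terminal]
21. n11.idx = -5  [-5]
22. n11.lim = true  [true]
23. n11.key = 13  [13]
24. n11.acc = 20  [20]
25. n15.lab = true  [terminal]
26. n16.tag = "yk"  [terminal]
27. n14.idx = 24  [len(a.tag) + 22]
28. n14.lim = true  [f.lab == true]
29. n14.key = 5  [len(a.tag) + 3]
30. n14.acc = 26  [len(a.tag) + 24]
31. n10.tag = true  [S₀.key > 12]
32. n1.idx = 6  [S₁.idx + S₁.key - 18]
33. n1.lim = false  [S₁.acc > -7]
34. n1.key = 30  [S₁.acc + 37]
35. n1.acc = 7  [S₁.acc * 3 + 28]
36. n17.hot = 9  [9]
37. n18.hot = false  [terminal]
38. n19.lab = true  [terminal]
39. n17.tag = true  [true]
40. n0.idx = 26  [S₁.acc + S₁.key - 11]
41. n0.lim = true  [S₁.key > 29]
42. n0.key = 20  [S₁.key * 2 - 40]
43. n0.acc = 7  [if S₁.lim then S₁.idx else S₁.acc]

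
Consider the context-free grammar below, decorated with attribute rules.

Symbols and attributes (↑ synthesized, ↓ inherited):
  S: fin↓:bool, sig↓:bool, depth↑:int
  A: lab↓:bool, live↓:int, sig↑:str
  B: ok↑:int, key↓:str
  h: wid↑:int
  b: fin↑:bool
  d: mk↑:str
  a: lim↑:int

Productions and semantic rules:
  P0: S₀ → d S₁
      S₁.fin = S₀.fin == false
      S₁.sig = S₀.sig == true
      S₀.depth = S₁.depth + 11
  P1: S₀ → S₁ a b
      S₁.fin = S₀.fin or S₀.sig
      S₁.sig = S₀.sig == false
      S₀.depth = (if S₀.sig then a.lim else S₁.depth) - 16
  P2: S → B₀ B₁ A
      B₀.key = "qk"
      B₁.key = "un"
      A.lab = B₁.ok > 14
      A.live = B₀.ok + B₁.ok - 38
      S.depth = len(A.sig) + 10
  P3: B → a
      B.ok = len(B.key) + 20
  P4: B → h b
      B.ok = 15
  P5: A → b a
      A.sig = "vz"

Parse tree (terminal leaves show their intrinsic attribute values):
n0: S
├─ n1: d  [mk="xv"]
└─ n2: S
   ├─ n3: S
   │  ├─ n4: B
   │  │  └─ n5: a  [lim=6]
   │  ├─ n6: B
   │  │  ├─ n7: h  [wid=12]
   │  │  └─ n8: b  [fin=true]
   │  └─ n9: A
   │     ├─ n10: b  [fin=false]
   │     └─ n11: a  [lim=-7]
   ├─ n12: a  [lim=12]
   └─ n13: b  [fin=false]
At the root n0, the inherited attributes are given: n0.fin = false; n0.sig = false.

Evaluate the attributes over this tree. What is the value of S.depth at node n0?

1. n0.fin = false  [given at root]
2. n0.sig = false  [given at root]
3. n1.mk = "xv"  [terminal]
4. n2.fin = true  [S₀.fin == false]
5. n2.sig = false  [S₀.sig == true]
6. n3.fin = true  [S₀.fin or S₀.sig]
7. n3.sig = true  [S₀.sig == false]
8. n4.key = "qk"  ["qk"]
9. n5.lim = 6  [terminal]
10. n4.ok = 22  [len(B.key) + 20]
11. n6.key = "un"  ["un"]
12. n7.wid = 12  [terminal]
13. n8.fin = true  [terminal]
14. n6.ok = 15  [15]
15. n9.lab = true  [B₁.ok > 14]
16. n9.live = -1  [B₀.ok + B₁.ok - 38]
17. n10.fin = false  [terminal]
18. n11.lim = -7  [terminal]
19. n9.sig = "vz"  ["vz"]
20. n3.depth = 12  [len(A.sig) + 10]
21. n12.lim = 12  [terminal]
22. n13.fin = false  [terminal]
23. n2.depth = -4  [(if S₀.sig then a.lim else S₁.depth) - 16]
24. n0.depth = 7  [S₁.depth + 11]

7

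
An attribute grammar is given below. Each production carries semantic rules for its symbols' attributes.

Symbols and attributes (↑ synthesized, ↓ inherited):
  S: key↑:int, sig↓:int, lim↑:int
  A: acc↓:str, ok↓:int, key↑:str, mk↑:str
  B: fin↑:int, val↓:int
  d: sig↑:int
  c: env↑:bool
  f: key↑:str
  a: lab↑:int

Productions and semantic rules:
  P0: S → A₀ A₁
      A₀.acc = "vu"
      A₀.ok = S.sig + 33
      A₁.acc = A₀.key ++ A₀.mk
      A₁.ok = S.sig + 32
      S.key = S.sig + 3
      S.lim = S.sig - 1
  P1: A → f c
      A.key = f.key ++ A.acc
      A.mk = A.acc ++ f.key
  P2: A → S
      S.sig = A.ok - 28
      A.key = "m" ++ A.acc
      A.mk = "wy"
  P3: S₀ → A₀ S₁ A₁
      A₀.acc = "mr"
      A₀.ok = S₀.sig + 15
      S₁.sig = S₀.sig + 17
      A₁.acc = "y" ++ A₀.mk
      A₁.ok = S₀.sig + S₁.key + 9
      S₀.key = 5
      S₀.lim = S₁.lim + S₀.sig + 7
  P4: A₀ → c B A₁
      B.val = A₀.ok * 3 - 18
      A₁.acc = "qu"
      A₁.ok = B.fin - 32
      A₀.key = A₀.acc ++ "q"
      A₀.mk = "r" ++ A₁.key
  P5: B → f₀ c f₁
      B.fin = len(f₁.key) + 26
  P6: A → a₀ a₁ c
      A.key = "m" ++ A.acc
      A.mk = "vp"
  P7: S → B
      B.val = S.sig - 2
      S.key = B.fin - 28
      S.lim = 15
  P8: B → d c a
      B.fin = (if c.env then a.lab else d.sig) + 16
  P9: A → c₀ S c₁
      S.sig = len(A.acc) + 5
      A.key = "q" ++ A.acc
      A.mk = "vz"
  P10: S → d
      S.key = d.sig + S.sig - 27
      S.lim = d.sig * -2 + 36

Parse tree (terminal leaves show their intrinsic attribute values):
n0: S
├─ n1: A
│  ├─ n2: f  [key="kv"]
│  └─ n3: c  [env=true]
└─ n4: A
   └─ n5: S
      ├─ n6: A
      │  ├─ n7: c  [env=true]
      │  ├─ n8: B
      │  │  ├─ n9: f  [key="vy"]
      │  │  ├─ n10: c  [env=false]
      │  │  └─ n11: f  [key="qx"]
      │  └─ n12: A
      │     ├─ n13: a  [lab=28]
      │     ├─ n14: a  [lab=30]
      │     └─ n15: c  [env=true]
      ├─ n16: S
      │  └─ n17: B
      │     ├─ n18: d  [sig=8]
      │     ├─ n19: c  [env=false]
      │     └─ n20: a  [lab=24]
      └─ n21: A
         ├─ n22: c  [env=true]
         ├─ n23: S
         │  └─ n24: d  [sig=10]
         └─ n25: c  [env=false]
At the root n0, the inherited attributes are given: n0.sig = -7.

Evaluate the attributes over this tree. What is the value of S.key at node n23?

1. n0.sig = -7  [given at root]
2. n1.acc = "vu"  ["vu"]
3. n1.ok = 26  [S.sig + 33]
4. n2.key = "kv"  [terminal]
5. n3.env = true  [terminal]
6. n1.key = "kvvu"  [f.key ++ A.acc]
7. n1.mk = "vukv"  [A.acc ++ f.key]
8. n4.acc = "kvvuvukv"  [A₀.key ++ A₀.mk]
9. n4.ok = 25  [S.sig + 32]
10. n5.sig = -3  [A.ok - 28]
11. n6.acc = "mr"  ["mr"]
12. n6.ok = 12  [S₀.sig + 15]
13. n7.env = true  [terminal]
14. n8.val = 18  [A₀.ok * 3 - 18]
15. n9.key = "vy"  [terminal]
16. n10.env = false  [terminal]
17. n11.key = "qx"  [terminal]
18. n8.fin = 28  [len(f₁.key) + 26]
19. n12.acc = "qu"  ["qu"]
20. n12.ok = -4  [B.fin - 32]
21. n13.lab = 28  [terminal]
22. n14.lab = 30  [terminal]
23. n15.env = true  [terminal]
24. n12.key = "mqu"  ["m" ++ A.acc]
25. n12.mk = "vp"  ["vp"]
26. n6.key = "mrq"  [A₀.acc ++ "q"]
27. n6.mk = "rmqu"  ["r" ++ A₁.key]
28. n16.sig = 14  [S₀.sig + 17]
29. n17.val = 12  [S.sig - 2]
30. n18.sig = 8  [terminal]
31. n19.env = false  [terminal]
32. n20.lab = 24  [terminal]
33. n17.fin = 24  [(if c.env then a.lab else d.sig) + 16]
34. n16.key = -4  [B.fin - 28]
35. n16.lim = 15  [15]
36. n21.acc = "yrmqu"  ["y" ++ A₀.mk]
37. n21.ok = 2  [S₀.sig + S₁.key + 9]
38. n22.env = true  [terminal]
39. n23.sig = 10  [len(A.acc) + 5]
40. n24.sig = 10  [terminal]
41. n23.key = -7  [d.sig + S.sig - 27]
42. n23.lim = 16  [d.sig * -2 + 36]
43. n25.env = false  [terminal]
44. n21.key = "qyrmqu"  ["q" ++ A.acc]
45. n21.mk = "vz"  ["vz"]
46. n5.key = 5  [5]
47. n5.lim = 19  [S₁.lim + S₀.sig + 7]
48. n4.key = "mkvvuvukv"  ["m" ++ A.acc]
49. n4.mk = "wy"  ["wy"]
50. n0.key = -4  [S.sig + 3]
51. n0.lim = -8  [S.sig - 1]

-7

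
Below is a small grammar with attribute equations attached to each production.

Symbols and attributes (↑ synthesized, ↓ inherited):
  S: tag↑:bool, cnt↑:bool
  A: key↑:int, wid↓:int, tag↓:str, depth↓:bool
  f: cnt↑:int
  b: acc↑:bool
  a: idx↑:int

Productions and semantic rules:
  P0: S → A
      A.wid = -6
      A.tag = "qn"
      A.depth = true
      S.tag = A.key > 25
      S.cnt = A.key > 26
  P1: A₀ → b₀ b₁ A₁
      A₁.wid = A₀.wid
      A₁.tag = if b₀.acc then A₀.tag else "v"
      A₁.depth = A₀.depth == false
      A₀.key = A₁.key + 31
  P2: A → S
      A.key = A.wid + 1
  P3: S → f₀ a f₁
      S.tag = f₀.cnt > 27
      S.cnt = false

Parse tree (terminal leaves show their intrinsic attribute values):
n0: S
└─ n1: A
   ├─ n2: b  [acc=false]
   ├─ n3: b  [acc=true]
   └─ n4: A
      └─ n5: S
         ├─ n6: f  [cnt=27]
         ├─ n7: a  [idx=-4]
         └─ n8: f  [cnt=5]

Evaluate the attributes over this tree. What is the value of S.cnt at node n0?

1. n1.wid = -6  [-6]
2. n1.tag = "qn"  ["qn"]
3. n1.depth = true  [true]
4. n2.acc = false  [terminal]
5. n3.acc = true  [terminal]
6. n4.wid = -6  [A₀.wid]
7. n4.tag = "v"  [if b₀.acc then A₀.tag else "v"]
8. n4.depth = false  [A₀.depth == false]
9. n6.cnt = 27  [terminal]
10. n7.idx = -4  [terminal]
11. n8.cnt = 5  [terminal]
12. n5.tag = false  [f₀.cnt > 27]
13. n5.cnt = false  [false]
14. n4.key = -5  [A.wid + 1]
15. n1.key = 26  [A₁.key + 31]
16. n0.tag = true  [A.key > 25]
17. n0.cnt = false  [A.key > 26]

false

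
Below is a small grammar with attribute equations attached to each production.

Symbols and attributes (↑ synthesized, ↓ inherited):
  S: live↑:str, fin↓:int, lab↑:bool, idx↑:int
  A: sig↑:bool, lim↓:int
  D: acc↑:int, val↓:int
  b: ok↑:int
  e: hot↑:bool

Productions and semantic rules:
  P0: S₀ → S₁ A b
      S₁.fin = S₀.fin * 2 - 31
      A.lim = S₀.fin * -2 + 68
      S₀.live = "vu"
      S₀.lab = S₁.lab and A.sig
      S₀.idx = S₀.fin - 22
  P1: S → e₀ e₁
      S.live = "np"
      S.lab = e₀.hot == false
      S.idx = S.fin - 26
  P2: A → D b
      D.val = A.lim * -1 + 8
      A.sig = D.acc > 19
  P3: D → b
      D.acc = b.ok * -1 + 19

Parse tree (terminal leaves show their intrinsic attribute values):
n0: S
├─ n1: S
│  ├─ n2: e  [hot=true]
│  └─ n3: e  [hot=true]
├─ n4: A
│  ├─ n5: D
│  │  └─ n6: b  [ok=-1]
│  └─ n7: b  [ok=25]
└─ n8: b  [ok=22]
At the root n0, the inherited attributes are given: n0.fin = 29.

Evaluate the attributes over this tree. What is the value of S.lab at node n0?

1. n0.fin = 29  [given at root]
2. n1.fin = 27  [S₀.fin * 2 - 31]
3. n2.hot = true  [terminal]
4. n3.hot = true  [terminal]
5. n1.live = "np"  ["np"]
6. n1.lab = false  [e₀.hot == false]
7. n1.idx = 1  [S.fin - 26]
8. n4.lim = 10  [S₀.fin * -2 + 68]
9. n5.val = -2  [A.lim * -1 + 8]
10. n6.ok = -1  [terminal]
11. n5.acc = 20  [b.ok * -1 + 19]
12. n7.ok = 25  [terminal]
13. n4.sig = true  [D.acc > 19]
14. n8.ok = 22  [terminal]
15. n0.live = "vu"  ["vu"]
16. n0.lab = false  [S₁.lab and A.sig]
17. n0.idx = 7  [S₀.fin - 22]

false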